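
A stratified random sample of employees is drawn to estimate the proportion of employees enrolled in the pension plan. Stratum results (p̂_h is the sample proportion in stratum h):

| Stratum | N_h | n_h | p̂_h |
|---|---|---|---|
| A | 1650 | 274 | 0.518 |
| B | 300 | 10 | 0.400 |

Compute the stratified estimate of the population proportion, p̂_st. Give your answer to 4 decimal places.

p̂_st ≈ 0.4998

N = 1950; stratum weights W_h = N_h/N.
p̂_st = Σ W_h p̂_h = (1650·0.518 + 300·0.400)/1950 = 0.49985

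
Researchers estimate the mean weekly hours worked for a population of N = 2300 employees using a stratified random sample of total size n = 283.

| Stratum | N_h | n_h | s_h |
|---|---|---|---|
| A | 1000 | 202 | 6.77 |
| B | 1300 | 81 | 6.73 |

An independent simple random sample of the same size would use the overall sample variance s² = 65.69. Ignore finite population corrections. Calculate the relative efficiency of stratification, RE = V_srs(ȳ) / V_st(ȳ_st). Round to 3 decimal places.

V̂(ȳ_st) = Σ W_h² s_h²/n_h, with W_h = N_h/N and N = 2300:
  stratum A: (1000/2300)²·6.77²/202 = 0.0428914
  stratum B: (1300/2300)²·6.73²/81 = 0.178639
V_st = 0.22153
V_srs = s²/n = 65.69/283 = 0.23212
Relative efficiency = V_srs / V_st = 0.23212/0.22153 = 1.0478

RE ≈ 1.048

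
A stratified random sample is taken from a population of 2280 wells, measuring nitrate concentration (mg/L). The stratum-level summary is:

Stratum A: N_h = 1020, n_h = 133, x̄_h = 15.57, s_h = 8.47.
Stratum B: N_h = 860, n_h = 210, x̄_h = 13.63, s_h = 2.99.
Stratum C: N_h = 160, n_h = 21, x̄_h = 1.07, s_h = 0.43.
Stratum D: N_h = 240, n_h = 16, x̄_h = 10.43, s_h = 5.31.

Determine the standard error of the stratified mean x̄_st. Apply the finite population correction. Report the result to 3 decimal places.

SE(x̄_st) ≈ 0.342

V̂(x̄_st) = Σ W_h² (1 − n_h/N_h) s_h²/n_h, with W_h = N_h/N and N = 2280:
  stratum A: (1020/2280)²·(1 − 133/1020)·8.47²/133 = 0.0938792
  stratum B: (860/2280)²·(1 − 210/860)·2.99²/210 = 0.00457789
  stratum C: (160/2280)²·(1 − 21/160)·0.43²/21 = 3.76689e-05
  stratum D: (240/2280)²·(1 − 16/240)·5.31²/16 = 0.0182246
V̂(x̄_st) = 0.116719
SE(x̄_st) = √0.116719 = 0.341642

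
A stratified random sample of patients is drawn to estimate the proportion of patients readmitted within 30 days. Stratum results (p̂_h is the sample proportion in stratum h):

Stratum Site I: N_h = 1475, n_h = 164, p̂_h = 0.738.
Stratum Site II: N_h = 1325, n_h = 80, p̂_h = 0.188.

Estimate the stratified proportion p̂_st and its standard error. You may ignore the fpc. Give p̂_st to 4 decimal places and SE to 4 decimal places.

p̂_st ≈ 0.4777, SE ≈ 0.0276

N = 2800; stratum weights W_h = N_h/N.
p̂_st = Σ W_h p̂_h = (1475·0.738 + 1325·0.188)/2800 = 0.47773
V̂(p̂_st) = Σ W_h² p̂_h(1−p̂_h)/(n_h−1):
  stratum Site I: (1475/2800)²·0.738·0.262/163 = 0.000329183
  stratum Site II: (1325/2800)²·0.188·0.812/79 = 0.000432716
V̂(p̂_st) = 0.000761899; SE = √V̂ = 0.0276025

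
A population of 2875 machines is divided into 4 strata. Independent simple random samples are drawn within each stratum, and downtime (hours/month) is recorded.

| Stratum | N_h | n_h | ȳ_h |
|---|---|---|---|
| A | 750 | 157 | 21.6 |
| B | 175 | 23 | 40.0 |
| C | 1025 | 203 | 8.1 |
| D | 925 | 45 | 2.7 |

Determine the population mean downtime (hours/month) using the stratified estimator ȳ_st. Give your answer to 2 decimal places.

ȳ_st ≈ 11.83

N = Σ N_h = 2875. Stratum weights W_h = N_h/N.
ȳ_st = (750·21.6 + 175·40.0 + 1025·8.1 + 925·2.7) / 2875 = 11.8261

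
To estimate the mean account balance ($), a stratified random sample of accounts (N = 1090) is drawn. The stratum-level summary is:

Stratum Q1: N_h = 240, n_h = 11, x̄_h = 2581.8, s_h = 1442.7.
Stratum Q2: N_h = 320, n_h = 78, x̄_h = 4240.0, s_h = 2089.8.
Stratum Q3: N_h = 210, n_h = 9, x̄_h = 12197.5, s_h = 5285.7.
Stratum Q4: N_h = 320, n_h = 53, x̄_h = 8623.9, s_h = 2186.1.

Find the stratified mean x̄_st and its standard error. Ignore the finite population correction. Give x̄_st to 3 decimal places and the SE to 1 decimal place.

x̄_st ≈ 6695.005, SE ≈ 370.1

x̄_st = Σ W_h x̄_h = (240·2581.8 + 320·4240.0 + 210·12197.5 + 320·8623.9)/1090 = 6695.00459
V̂(x̄_st) = Σ W_h² s_h²/n_h, with W_h = N_h/N and N = 1090:
  stratum Q1: (240/1090)²·1442.7²/11 = 9173.37
  stratum Q2: (320/1090)²·2089.8²/78 = 4825.72
  stratum Q3: (210/1090)²·5285.7²/9 = 115225
  stratum Q4: (320/1090)²·2186.1²/53 = 7771.61
V̂(x̄_st) = 136996
SE(x̄_st) = √136996 = 370.13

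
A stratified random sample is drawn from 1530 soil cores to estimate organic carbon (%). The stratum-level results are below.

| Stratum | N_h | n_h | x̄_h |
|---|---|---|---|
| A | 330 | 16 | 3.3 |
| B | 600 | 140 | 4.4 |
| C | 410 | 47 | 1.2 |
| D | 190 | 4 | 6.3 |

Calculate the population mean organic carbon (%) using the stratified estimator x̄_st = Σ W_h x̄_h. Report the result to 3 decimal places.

N = Σ N_h = 1530. Stratum weights W_h = N_h/N.
x̄_st = (330·3.3 + 600·4.4 + 410·1.2 + 190·6.3) / 1530 = 3.54118

x̄_st ≈ 3.541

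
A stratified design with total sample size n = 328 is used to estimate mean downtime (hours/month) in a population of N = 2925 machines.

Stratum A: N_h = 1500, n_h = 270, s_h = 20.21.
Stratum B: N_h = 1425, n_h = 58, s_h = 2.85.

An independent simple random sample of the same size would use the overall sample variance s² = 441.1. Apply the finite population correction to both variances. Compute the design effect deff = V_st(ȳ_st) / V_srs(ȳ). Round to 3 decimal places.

deff ≈ 0.300

V̂(ȳ_st) = Σ W_h² (1 − n_h/N_h) s_h²/n_h, with W_h = N_h/N and N = 2925:
  stratum A: (1500/2925)²·(1 − 270/1500)·20.21²/270 = 0.326222
  stratum B: (1425/2925)²·(1 − 58/1425)·2.85²/58 = 0.0318855
V_st = 0.358108
V_srs = (1 − 328/2925)·441.1/328 = 1.19401
deff = V_st / V_srs = 0.358108/1.19401 = 0.2999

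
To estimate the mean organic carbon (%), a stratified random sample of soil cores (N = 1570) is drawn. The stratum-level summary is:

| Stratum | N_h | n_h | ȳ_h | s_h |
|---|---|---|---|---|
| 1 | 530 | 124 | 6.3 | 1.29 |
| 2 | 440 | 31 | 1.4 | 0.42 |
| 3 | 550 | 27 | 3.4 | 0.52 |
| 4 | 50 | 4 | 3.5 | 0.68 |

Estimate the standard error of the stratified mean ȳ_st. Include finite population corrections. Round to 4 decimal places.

V̂(ȳ_st) = Σ W_h² (1 − n_h/N_h) s_h²/n_h, with W_h = N_h/N and N = 1570:
  stratum 1: (530/1570)²·(1 − 124/530)·1.29²/124 = 0.00117155
  stratum 2: (440/1570)²·(1 − 31/440)·0.42²/31 = 0.000415445
  stratum 3: (550/1570)²·(1 − 27/550)·0.52²/27 = 0.00116871
  stratum 4: (50/1570)²·(1 − 4/50)·0.68²/4 = 0.000107866
V̂(ȳ_st) = 0.00286357
SE(ȳ_st) = √0.00286357 = 0.0535124

SE(ȳ_st) ≈ 0.0535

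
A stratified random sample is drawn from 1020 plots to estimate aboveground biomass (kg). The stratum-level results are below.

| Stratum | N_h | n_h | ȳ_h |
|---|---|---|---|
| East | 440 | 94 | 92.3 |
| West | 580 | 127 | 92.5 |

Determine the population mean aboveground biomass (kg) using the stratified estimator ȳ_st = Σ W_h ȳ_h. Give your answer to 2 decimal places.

N = Σ N_h = 1020. Stratum weights W_h = N_h/N.
ȳ_st = (440·92.3 + 580·92.5) / 1020 = 92.4137

ȳ_st ≈ 92.41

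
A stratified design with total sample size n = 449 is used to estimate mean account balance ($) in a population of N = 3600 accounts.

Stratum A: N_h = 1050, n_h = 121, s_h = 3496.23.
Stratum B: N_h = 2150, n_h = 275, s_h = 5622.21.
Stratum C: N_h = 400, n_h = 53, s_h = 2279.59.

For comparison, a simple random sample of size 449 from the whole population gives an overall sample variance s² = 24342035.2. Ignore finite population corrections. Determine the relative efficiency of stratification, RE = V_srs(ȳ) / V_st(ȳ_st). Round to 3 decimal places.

V̂(ȳ_st) = Σ W_h² s_h²/n_h, with W_h = N_h/N and N = 3600:
  stratum A: (1050/3600)²·3496.23²/121 = 8593.86
  stratum B: (2150/3600)²·5622.21²/275 = 40997.1
  stratum C: (400/3600)²·2279.59²/53 = 1210.47
V_st = 50801.4
V_srs = s²/n = 24342035.2/449 = 54213.9
Relative efficiency = V_srs / V_st = 54213.9/50801.4 = 1.0672

RE ≈ 1.067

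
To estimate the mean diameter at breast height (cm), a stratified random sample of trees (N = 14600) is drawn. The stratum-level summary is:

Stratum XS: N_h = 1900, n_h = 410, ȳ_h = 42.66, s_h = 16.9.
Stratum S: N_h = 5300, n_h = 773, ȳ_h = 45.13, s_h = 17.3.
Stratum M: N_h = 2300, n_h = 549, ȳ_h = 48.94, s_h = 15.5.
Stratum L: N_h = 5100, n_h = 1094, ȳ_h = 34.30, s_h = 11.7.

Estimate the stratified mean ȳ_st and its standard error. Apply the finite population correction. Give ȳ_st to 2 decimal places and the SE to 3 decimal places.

ȳ_st = Σ W_h ȳ_h = (1900·42.66 + 5300·45.13 + 2300·48.94 + 5100·34.30)/14600 = 41.62568
V̂(ȳ_st) = Σ W_h² (1 − n_h/N_h) s_h²/n_h, with W_h = N_h/N and N = 14600:
  stratum XS: (1900/14600)²·(1 − 410/1900)·16.9²/410 = 0.00925175
  stratum S: (5300/14600)²·(1 − 773/5300)·17.3²/773 = 0.0435806
  stratum M: (2300/14600)²·(1 − 549/2300)·15.5²/549 = 0.00826798
  stratum L: (5100/14600)²·(1 − 1094/5100)·11.7²/1094 = 0.0119931
V̂(ȳ_st) = 0.0730934
SE(ȳ_st) = √0.0730934 = 0.270358

ȳ_st ≈ 41.63, SE ≈ 0.270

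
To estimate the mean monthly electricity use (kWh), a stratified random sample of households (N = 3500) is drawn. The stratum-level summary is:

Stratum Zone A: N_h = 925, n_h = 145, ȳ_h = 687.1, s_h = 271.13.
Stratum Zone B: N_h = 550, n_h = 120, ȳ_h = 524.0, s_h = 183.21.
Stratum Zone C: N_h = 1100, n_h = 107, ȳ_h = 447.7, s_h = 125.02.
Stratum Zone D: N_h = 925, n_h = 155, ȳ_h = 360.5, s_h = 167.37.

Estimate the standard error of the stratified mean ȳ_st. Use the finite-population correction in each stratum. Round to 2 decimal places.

SE(ȳ_st) ≈ 7.67

V̂(ȳ_st) = Σ W_h² (1 − n_h/N_h) s_h²/n_h, with W_h = N_h/N and N = 3500:
  stratum Zone A: (925/3500)²·(1 − 145/925)·271.13²/145 = 29.8598
  stratum Zone B: (550/3500)²·(1 − 120/550)·183.21²/120 = 5.40023
  stratum Zone C: (1100/3500)²·(1 − 107/1100)·125.02²/107 = 13.0251
  stratum Zone D: (925/3500)²·(1 − 155/925)·167.37²/155 = 10.508
V̂(ȳ_st) = 58.7932
SE(ȳ_st) = √58.7932 = 7.66767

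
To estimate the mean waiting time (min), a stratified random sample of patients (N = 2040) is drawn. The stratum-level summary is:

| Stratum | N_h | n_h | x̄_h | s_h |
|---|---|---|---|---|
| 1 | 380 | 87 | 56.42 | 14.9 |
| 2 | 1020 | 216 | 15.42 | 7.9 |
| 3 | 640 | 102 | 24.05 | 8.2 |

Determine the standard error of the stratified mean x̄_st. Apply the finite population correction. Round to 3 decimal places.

V̂(x̄_st) = Σ W_h² (1 − n_h/N_h) s_h²/n_h, with W_h = N_h/N and N = 2040:
  stratum 1: (380/2040)²·(1 − 87/380)·14.9²/87 = 0.0682722
  stratum 2: (1020/2040)²·(1 − 216/1020)·7.9²/216 = 0.0569372
  stratum 3: (640/2040)²·(1 − 102/640)·8.2²/102 = 0.0545418
V̂(x̄_st) = 0.179751
SE(x̄_st) = √0.179751 = 0.423971

SE(x̄_st) ≈ 0.424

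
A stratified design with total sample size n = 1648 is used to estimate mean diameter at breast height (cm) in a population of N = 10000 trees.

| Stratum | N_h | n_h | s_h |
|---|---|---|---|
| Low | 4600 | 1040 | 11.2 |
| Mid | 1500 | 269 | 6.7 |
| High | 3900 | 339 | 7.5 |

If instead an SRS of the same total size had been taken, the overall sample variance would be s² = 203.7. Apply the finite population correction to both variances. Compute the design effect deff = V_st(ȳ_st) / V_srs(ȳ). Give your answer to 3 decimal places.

V̂(ȳ_st) = Σ W_h² (1 − n_h/N_h) s_h²/n_h, with W_h = N_h/N and N = 10000:
  stratum Low: (4600/10000)²·(1 − 1040/4600)·11.2²/1040 = 0.019752
  stratum Mid: (1500/10000)²·(1 − 269/1500)·6.7²/269 = 0.00308139
  stratum High: (3900/10000)²·(1 − 339/3900)·7.5²/339 = 0.0230441
V_st = 0.0458774
V_srs = (1 − 1648/10000)·203.7/1648 = 0.103234
deff = V_st / V_srs = 0.0458774/0.103234 = 0.4444

deff ≈ 0.444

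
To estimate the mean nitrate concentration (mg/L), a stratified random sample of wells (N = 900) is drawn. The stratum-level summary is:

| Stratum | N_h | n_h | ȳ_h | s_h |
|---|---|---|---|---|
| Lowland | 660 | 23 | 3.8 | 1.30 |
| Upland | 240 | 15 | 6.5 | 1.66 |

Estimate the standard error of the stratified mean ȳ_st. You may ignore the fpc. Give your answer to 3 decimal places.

V̂(ȳ_st) = Σ W_h² s_h²/n_h, with W_h = N_h/N and N = 900:
  stratum Lowland: (660/900)²·1.30²/23 = 0.039515
  stratum Upland: (240/900)²·1.66²/15 = 0.0130636
V̂(ȳ_st) = 0.0525786
SE(ȳ_st) = √0.0525786 = 0.2293

SE(ȳ_st) ≈ 0.229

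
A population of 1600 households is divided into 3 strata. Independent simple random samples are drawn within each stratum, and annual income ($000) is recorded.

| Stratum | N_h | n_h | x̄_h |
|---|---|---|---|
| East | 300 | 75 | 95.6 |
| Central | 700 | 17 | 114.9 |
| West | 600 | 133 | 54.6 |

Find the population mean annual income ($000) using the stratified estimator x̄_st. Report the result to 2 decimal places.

N = Σ N_h = 1600. Stratum weights W_h = N_h/N.
x̄_st = (300·95.6 + 700·114.9 + 600·54.6) / 1600 = 88.6688

x̄_st ≈ 88.67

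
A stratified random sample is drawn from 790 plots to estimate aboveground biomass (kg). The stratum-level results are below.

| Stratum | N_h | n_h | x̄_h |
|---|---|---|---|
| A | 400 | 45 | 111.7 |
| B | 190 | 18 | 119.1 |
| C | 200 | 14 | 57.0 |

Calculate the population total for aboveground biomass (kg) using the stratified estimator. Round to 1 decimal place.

τ̂_st ≈ 78709.0

τ̂_st = Σ N_h x̄_h = 400·111.7 + 190·119.1 + 200·57.0 = 78709.0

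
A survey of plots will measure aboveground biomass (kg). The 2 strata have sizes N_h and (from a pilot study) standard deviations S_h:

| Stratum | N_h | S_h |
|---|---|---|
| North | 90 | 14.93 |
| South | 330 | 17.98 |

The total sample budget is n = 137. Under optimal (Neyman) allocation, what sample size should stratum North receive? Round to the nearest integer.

25

Neyman allocation: n_h = n · N_h S_h / Σ N_i S_i, with n = 137.
  stratum North: N_h·S_h = 90·14.93 = 1343.70
  stratum South: N_h·S_h = 330·17.98 = 5933.40
Σ N_h S_h = 7277.10
n for stratum North = 137·1343.70/7277.10 = 25.297 → 25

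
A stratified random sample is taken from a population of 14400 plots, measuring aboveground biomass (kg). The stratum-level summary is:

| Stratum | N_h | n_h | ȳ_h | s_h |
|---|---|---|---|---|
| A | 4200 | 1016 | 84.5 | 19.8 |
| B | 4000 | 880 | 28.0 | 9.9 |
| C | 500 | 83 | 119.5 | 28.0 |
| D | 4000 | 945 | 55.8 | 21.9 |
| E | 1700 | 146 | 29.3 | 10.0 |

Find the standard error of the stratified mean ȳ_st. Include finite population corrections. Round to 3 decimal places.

V̂(ȳ_st) = Σ W_h² (1 − n_h/N_h) s_h²/n_h, with W_h = N_h/N and N = 14400:
  stratum A: (4200/14400)²·(1 − 1016/4200)·19.8²/1016 = 0.0248848
  stratum B: (4000/14400)²·(1 − 880/4000)·9.9²/880 = 0.00670313
  stratum C: (500/14400)²·(1 − 83/500)·28.0²/83 = 0.00949771
  stratum D: (4000/14400)²·(1 − 945/4000)·21.9²/945 = 0.0299091
  stratum E: (1700/14400)²·(1 − 146/1700)·10.0²/146 = 0.00872614
V̂(ȳ_st) = 0.0797208
SE(ȳ_st) = √0.0797208 = 0.282349

SE(ȳ_st) ≈ 0.282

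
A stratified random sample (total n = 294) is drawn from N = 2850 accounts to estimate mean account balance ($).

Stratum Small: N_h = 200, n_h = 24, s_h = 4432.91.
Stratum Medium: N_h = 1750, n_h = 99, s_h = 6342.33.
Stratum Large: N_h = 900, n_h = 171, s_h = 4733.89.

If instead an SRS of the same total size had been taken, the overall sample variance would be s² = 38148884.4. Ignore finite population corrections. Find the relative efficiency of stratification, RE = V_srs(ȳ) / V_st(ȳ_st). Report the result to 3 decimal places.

V̂(ȳ_st) = Σ W_h² s_h²/n_h, with W_h = N_h/N and N = 2850:
  stratum Small: (200/2850)²·4432.91²/24 = 4032.15
  stratum Medium: (1750/2850)²·6342.33²/99 = 153197
  stratum Large: (900/2850)²·4733.89²/171 = 13068.8
V_st = 170297
V_srs = s²/n = 38148884.4/294 = 129758
Relative efficiency = V_srs / V_st = 129758/170297 = 0.7619

RE ≈ 0.762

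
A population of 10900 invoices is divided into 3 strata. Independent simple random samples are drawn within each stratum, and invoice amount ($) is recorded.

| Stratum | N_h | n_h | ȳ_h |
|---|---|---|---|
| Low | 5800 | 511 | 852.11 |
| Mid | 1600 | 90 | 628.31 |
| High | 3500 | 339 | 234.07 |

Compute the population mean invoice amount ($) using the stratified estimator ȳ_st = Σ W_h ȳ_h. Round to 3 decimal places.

ȳ_st ≈ 620.805

N = Σ N_h = 10900. Stratum weights W_h = N_h/N.
ȳ_st = (5800·852.11 + 1600·628.31 + 3500·234.07) / 10900 = 620.80541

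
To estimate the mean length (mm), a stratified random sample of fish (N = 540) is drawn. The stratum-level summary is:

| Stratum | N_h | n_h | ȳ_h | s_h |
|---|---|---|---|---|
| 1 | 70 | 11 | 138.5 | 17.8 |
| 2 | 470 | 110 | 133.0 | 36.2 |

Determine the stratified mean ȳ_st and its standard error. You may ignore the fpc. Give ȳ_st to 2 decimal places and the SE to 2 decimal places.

ȳ_st = Σ W_h ȳ_h = (70·138.5 + 470·133.0)/540 = 133.71296
V̂(ȳ_st) = Σ W_h² s_h²/n_h, with W_h = N_h/N and N = 540:
  stratum 1: (70/540)²·17.8²/11 = 0.484012
  stratum 2: (470/540)²·36.2²/110 = 9.0247
V̂(ȳ_st) = 9.50871
SE(ȳ_st) = √9.50871 = 3.08362

ȳ_st ≈ 133.71, SE ≈ 3.08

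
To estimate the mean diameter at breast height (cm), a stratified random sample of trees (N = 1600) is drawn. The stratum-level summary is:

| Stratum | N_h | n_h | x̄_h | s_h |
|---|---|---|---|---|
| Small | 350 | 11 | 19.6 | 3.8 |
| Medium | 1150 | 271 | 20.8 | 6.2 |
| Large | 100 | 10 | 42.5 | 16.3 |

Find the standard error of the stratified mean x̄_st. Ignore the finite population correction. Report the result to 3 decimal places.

V̂(x̄_st) = Σ W_h² s_h²/n_h, with W_h = N_h/N and N = 1600:
  stratum Small: (350/1600)²·3.8²/11 = 0.0628161
  stratum Medium: (1150/1600)²·6.2²/271 = 0.0732774
  stratum Large: (100/1600)²·16.3²/10 = 0.103785
V̂(x̄_st) = 0.239879
SE(x̄_st) = √0.239879 = 0.489774

SE(x̄_st) ≈ 0.490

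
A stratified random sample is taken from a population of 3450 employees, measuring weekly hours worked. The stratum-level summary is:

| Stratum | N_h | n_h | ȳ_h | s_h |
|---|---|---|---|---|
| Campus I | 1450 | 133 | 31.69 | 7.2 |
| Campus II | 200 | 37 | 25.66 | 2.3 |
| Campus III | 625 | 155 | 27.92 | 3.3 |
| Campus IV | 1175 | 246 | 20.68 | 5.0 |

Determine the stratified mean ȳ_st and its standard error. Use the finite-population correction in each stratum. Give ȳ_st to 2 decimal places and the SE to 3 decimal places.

ȳ_st = Σ W_h ȳ_h = (1450·31.69 + 200·25.66 + 625·27.92 + 1175·20.68)/3450 = 26.90768
V̂(ȳ_st) = Σ W_h² (1 − n_h/N_h) s_h²/n_h, with W_h = N_h/N and N = 3450:
  stratum Campus I: (1450/3450)²·(1 − 133/1450)·7.2²/133 = 0.0625358
  stratum Campus II: (200/3450)²·(1 − 37/200)·2.3²/37 = 0.000391592
  stratum Campus III: (625/3450)²·(1 − 155/625)·3.3²/155 = 0.00173395
  stratum Campus IV: (1175/3450)²·(1 − 246/1175)·5.0²/246 = 0.00932009
V̂(ȳ_st) = 0.0739815
SE(ȳ_st) = √0.0739815 = 0.271995

ȳ_st ≈ 26.91, SE ≈ 0.272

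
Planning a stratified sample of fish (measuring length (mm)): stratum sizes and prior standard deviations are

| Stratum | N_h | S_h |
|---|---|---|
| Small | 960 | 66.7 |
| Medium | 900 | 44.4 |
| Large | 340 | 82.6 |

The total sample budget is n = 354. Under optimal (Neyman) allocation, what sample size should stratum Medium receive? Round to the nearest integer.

Neyman allocation: n_h = n · N_h S_h / Σ N_i S_i, with n = 354.
  stratum Small: N_h·S_h = 960·66.7 = 64032.00
  stratum Medium: N_h·S_h = 900·44.4 = 39960.00
  stratum Large: N_h·S_h = 340·82.6 = 28084.00
Σ N_h S_h = 132076.00
n for stratum Medium = 354·39960.00/132076.00 = 107.104 → 107

107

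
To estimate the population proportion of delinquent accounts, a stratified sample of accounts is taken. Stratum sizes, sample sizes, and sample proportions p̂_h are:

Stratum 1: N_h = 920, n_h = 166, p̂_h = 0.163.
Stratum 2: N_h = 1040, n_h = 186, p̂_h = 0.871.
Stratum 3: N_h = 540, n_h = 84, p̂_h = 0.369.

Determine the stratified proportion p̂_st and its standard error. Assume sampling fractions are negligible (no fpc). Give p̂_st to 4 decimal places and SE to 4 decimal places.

p̂_st ≈ 0.5020, SE ≈ 0.0187

N = 2500; stratum weights W_h = N_h/N.
p̂_st = Σ W_h p̂_h = (920·0.163 + 1040·0.871 + 540·0.369)/2500 = 0.50202
V̂(p̂_st) = Σ W_h² p̂_h(1−p̂_h)/(n_h−1):
  stratum 1: (920/2500)²·0.163·0.837/165 = 0.000111976
  stratum 2: (1040/2500)²·0.871·0.129/185 = 0.000105105
  stratum 3: (540/2500)²·0.369·0.631/83 = 0.000130884
V̂(p̂_st) = 0.000347964; SE = √V̂ = 0.0186538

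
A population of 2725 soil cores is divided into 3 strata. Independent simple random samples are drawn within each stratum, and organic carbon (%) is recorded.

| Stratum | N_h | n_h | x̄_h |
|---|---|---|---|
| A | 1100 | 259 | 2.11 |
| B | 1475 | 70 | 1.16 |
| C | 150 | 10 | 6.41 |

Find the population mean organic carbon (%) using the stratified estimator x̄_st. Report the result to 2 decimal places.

x̄_st ≈ 1.83

N = Σ N_h = 2725. Stratum weights W_h = N_h/N.
x̄_st = (1100·2.11 + 1475·1.16 + 150·6.41) / 2725 = 1.8325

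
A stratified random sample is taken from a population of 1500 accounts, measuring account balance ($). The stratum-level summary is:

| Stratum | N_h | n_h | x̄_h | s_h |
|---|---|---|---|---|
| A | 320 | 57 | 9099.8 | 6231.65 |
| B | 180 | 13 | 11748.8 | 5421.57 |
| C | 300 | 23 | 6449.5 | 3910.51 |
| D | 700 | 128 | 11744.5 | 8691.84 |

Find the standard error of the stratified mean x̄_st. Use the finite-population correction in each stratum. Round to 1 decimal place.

V̂(x̄_st) = Σ W_h² (1 − n_h/N_h) s_h²/n_h, with W_h = N_h/N and N = 1500:
  stratum A: (320/1500)²·(1 − 57/320)·6231.65²/57 = 25483.2
  stratum B: (180/1500)²·(1 − 13/180)·5421.57²/13 = 30207.4
  stratum C: (300/1500)²·(1 − 23/300)·3910.51²/23 = 24556
  stratum D: (700/1500)²·(1 − 128/700)·8691.84²/128 = 105033
V̂(x̄_st) = 185279
SE(x̄_st) = √185279 = 430.441

SE(x̄_st) ≈ 430.4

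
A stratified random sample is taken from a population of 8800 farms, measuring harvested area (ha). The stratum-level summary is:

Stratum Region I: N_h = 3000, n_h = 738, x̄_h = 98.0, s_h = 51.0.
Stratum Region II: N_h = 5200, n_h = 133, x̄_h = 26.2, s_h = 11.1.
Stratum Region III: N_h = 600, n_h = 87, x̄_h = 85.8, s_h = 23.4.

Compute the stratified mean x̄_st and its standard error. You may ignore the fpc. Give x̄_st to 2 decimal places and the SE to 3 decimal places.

x̄_st ≈ 54.74, SE ≈ 0.873

x̄_st = Σ W_h x̄_h = (3000·98.0 + 5200·26.2 + 600·85.8)/8800 = 54.74091
V̂(x̄_st) = Σ W_h² s_h²/n_h, with W_h = N_h/N and N = 8800:
  stratum Region I: (3000/8800)²·51.0²/738 = 0.409601
  stratum Region II: (5200/8800)²·11.1²/133 = 0.323471
  stratum Region III: (600/8800)²·23.4²/87 = 0.0292583
V̂(x̄_st) = 0.762331
SE(x̄_st) = √0.762331 = 0.873116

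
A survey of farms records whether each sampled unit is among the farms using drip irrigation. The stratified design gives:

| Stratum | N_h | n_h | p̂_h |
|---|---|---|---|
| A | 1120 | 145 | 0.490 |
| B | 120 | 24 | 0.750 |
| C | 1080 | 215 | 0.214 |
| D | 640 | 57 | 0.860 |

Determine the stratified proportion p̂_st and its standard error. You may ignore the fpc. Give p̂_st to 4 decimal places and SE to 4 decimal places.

N = 2960; stratum weights W_h = N_h/N.
p̂_st = Σ W_h p̂_h = (1120·0.490 + 120·0.750 + 1080·0.214 + 640·0.860)/2960 = 0.47984
V̂(p̂_st) = Σ W_h² p̂_h(1−p̂_h)/(n_h−1):
  stratum A: (1120/2960)²·0.490·0.510/144 = 0.00024846
  stratum B: (120/2960)²·0.750·0.250/23 = 1.33984e-05
  stratum C: (1080/2960)²·0.214·0.786/214 = 0.000104637
  stratum D: (640/2960)²·0.860·0.140/56 = 0.000100511
V̂(p̂_st) = 0.000467007; SE = √V̂ = 0.0216103

p̂_st ≈ 0.4798, SE ≈ 0.0216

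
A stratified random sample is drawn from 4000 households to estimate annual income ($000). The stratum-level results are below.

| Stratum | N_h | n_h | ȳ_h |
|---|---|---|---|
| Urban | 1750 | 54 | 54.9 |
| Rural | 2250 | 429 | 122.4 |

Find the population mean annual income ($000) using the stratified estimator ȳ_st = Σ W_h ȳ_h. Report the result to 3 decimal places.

N = Σ N_h = 4000. Stratum weights W_h = N_h/N.
ȳ_st = (1750·54.9 + 2250·122.4) / 4000 = 92.86875

ȳ_st ≈ 92.869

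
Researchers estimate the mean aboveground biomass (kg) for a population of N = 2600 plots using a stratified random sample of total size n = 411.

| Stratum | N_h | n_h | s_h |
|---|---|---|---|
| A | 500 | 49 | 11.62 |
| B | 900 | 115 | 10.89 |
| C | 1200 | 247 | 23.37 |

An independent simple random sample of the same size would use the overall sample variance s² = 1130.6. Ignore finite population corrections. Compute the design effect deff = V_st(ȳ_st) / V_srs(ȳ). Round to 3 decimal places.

deff ≈ 0.253

V̂(ȳ_st) = Σ W_h² s_h²/n_h, with W_h = N_h/N and N = 2600:
  stratum A: (500/2600)²·11.62²/49 = 0.101908
  stratum B: (900/2600)²·10.89²/115 = 0.123565
  stratum C: (1200/2600)²·23.37²/247 = 0.471017
V_st = 0.69649
V_srs = s²/n = 1130.6/411 = 2.75085
deff = V_st / V_srs = 0.69649/2.75085 = 0.2532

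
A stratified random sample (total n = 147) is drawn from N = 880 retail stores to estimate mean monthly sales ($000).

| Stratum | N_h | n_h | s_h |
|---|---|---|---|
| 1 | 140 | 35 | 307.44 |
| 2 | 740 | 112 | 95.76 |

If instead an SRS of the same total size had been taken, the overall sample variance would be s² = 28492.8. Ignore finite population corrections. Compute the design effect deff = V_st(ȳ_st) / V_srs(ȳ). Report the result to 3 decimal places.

V̂(ȳ_st) = Σ W_h² s_h²/n_h, with W_h = N_h/N and N = 880:
  stratum 1: (140/880)²·307.44²/35 = 68.3508
  stratum 2: (740/880)²·95.76²/112 = 57.896
V_st = 126.247
V_srs = s²/n = 28492.8/147 = 193.829
deff = V_st / V_srs = 126.247/193.829 = 0.6513

deff ≈ 0.651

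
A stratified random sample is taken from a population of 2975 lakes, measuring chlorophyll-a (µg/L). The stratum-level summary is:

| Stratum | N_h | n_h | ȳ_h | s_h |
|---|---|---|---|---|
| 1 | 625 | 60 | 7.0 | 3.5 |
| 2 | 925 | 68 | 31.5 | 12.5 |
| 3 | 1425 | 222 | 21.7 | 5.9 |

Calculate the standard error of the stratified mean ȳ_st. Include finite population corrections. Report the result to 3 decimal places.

SE(ȳ_st) ≈ 0.494

V̂(ȳ_st) = Σ W_h² (1 − n_h/N_h) s_h²/n_h, with W_h = N_h/N and N = 2975:
  stratum 1: (625/2975)²·(1 − 60/625)·3.5²/60 = 0.00814591
  stratum 2: (925/2975)²·(1 − 68/925)·12.5²/68 = 0.205807
  stratum 3: (1425/2975)²·(1 − 222/1425)·5.9²/222 = 0.0303709
V̂(ȳ_st) = 0.244324
SE(ȳ_st) = √0.244324 = 0.494291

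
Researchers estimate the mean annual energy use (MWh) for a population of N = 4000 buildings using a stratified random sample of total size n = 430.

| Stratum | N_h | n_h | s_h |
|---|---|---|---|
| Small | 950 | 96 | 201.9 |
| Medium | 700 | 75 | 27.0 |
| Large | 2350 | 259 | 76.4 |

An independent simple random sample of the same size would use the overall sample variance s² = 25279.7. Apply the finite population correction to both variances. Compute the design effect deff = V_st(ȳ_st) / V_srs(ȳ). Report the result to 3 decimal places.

V̂(ȳ_st) = Σ W_h² (1 − n_h/N_h) s_h²/n_h, with W_h = N_h/N and N = 4000:
  stratum Small: (950/4000)²·(1 − 96/950)·201.9²/96 = 21.5309
  stratum Medium: (700/4000)²·(1 − 75/700)·27.0²/75 = 0.265781
  stratum Large: (2350/4000)²·(1 − 259/2350)·76.4²/259 = 6.92132
V_st = 28.718
V_srs = (1 − 430/4000)·25279.7/430 = 52.4701
deff = V_st / V_srs = 28.718/52.4701 = 0.5473

deff ≈ 0.547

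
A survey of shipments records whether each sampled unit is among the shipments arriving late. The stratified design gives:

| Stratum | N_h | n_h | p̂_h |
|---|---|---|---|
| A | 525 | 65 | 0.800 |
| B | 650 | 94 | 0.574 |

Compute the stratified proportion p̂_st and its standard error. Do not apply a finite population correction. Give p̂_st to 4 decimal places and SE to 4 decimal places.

N = 1175; stratum weights W_h = N_h/N.
p̂_st = Σ W_h p̂_h = (525·0.800 + 650·0.574)/1175 = 0.67498
V̂(p̂_st) = Σ W_h² p̂_h(1−p̂_h)/(n_h−1):
  stratum A: (525/1175)²·0.800·0.200/64 = 0.000499095
  stratum B: (650/1175)²·0.574·0.426/93 = 0.000804618
V̂(p̂_st) = 0.00130371; SE = √V̂ = 0.036107

p̂_st ≈ 0.6750, SE ≈ 0.0361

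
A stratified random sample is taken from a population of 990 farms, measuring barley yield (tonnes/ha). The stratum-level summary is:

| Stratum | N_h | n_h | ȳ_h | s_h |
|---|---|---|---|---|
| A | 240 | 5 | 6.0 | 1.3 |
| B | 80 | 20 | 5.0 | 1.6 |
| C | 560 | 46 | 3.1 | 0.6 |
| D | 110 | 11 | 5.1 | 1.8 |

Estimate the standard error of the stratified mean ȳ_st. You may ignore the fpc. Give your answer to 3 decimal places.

SE(ȳ_st) ≈ 0.164

V̂(ȳ_st) = Σ W_h² s_h²/n_h, with W_h = N_h/N and N = 990:
  stratum A: (240/990)²·1.3²/5 = 0.0198641
  stratum B: (80/990)²·1.6²/20 = 0.000835833
  stratum C: (560/990)²·0.6²/46 = 0.00250409
  stratum D: (110/990)²·1.8²/11 = 0.00363636
V̂(ȳ_st) = 0.0268404
SE(ȳ_st) = √0.0268404 = 0.16383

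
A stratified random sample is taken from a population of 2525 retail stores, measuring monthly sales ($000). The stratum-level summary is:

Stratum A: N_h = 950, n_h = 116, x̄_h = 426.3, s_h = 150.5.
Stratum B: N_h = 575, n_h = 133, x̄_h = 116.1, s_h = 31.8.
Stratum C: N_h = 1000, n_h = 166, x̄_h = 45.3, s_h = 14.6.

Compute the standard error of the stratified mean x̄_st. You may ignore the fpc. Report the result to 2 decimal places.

V̂(x̄_st) = Σ W_h² s_h²/n_h, with W_h = N_h/N and N = 2525:
  stratum A: (950/2525)²·150.5²/116 = 27.6401
  stratum B: (575/2525)²·31.8²/133 = 0.39429
  stratum C: (1000/2525)²·14.6²/166 = 0.201407
V̂(x̄_st) = 28.2358
SE(x̄_st) = √28.2358 = 5.31374

SE(x̄_st) ≈ 5.31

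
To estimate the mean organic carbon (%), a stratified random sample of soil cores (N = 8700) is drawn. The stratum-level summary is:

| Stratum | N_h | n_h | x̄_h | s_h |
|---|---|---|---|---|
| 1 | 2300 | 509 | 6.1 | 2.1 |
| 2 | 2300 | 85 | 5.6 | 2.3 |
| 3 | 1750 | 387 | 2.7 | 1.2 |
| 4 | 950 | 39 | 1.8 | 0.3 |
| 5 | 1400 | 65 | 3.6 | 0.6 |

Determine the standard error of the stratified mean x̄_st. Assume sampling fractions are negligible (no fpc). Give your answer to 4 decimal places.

SE(x̄_st) ≈ 0.0726

V̂(x̄_st) = Σ W_h² s_h²/n_h, with W_h = N_h/N and N = 8700:
  stratum 1: (2300/8700)²·2.1²/509 = 0.000605533
  stratum 2: (2300/8700)²·2.3²/85 = 0.00434965
  stratum 3: (1750/8700)²·1.2²/387 = 0.000150553
  stratum 4: (950/8700)²·0.3²/39 = 2.75161e-05
  stratum 5: (1400/8700)²·0.6²/65 = 0.000143419
V̂(x̄_st) = 0.00527667
SE(x̄_st) = √0.00527667 = 0.0726407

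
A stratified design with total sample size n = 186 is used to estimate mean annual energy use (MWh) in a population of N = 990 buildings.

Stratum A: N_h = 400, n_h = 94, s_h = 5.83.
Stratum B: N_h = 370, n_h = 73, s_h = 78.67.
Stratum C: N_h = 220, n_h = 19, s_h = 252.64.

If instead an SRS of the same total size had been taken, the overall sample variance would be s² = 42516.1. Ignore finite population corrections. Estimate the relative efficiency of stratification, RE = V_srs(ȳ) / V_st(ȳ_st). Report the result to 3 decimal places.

V̂(ȳ_st) = Σ W_h² s_h²/n_h, with W_h = N_h/N and N = 990:
  stratum A: (400/990)²·5.83²/94 = 0.0590281
  stratum B: (370/990)²·78.67²/73 = 11.8421
  stratum C: (220/990)²·252.64²/19 = 165.892
V_st = 177.793
V_srs = s²/n = 42516.1/186 = 228.581
Relative efficiency = V_srs / V_st = 228.581/177.793 = 1.2857

RE ≈ 1.286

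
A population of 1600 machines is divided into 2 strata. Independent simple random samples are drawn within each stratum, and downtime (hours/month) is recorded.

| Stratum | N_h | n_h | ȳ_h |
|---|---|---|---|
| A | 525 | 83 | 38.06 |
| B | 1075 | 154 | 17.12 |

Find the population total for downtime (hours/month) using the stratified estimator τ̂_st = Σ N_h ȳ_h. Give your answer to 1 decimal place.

τ̂_st = Σ N_h ȳ_h = 525·38.06 + 1075·17.12 = 38385.5

τ̂_st ≈ 38385.5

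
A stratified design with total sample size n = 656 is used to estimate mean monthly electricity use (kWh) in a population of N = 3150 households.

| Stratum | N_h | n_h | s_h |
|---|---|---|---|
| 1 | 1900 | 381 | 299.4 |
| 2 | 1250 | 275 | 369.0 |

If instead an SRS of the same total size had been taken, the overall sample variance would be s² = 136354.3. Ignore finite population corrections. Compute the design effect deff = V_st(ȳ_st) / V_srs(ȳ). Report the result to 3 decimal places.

deff ≈ 0.787

V̂(ȳ_st) = Σ W_h² s_h²/n_h, with W_h = N_h/N and N = 3150:
  stratum 1: (1900/3150)²·299.4²/381 = 85.5982
  stratum 2: (1250/3150)²·369.0²/275 = 77.9685
V_st = 163.567
V_srs = s²/n = 136354.3/656 = 207.857
deff = V_st / V_srs = 163.567/207.857 = 0.7869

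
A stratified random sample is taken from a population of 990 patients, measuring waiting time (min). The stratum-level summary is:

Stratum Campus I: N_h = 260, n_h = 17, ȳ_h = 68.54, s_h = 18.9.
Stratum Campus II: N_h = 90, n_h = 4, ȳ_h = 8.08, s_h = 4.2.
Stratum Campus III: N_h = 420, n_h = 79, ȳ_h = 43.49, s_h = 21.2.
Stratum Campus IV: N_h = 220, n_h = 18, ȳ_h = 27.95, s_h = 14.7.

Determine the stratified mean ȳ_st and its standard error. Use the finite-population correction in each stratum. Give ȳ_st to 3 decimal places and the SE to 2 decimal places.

ȳ_st = Σ W_h ȳ_h = (260·68.54 + 90·8.08 + 420·43.49 + 220·27.95)/990 = 43.39636
V̂(ȳ_st) = Σ W_h² (1 − n_h/N_h) s_h²/n_h, with W_h = N_h/N and N = 990:
  stratum Campus I: (260/990)²·(1 − 17/260)·18.9²/17 = 1.35452
  stratum Campus II: (90/990)²·(1 − 4/90)·4.2²/4 = 0.0348264
  stratum Campus III: (420/990)²·(1 − 79/420)·21.2²/79 = 0.831339
  stratum Campus IV: (220/990)²·(1 − 18/220)·14.7²/18 = 0.544334
V̂(ȳ_st) = 2.76501
SE(ȳ_st) = √2.76501 = 1.66283

ȳ_st ≈ 43.396, SE ≈ 1.66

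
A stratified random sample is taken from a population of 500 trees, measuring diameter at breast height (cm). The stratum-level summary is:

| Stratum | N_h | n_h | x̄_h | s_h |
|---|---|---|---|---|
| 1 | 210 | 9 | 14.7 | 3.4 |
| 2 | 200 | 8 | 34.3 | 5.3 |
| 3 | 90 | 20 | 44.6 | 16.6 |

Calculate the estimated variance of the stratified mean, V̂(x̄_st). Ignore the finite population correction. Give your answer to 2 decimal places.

V̂(x̄_st) = Σ W_h² s_h²/n_h, with W_h = N_h/N and N = 500:
  stratum 1: (210/500)²·3.4²/9 = 0.226576
  stratum 2: (200/500)²·5.3²/8 = 0.5618
  stratum 3: (90/500)²·16.6²/20 = 0.446407
V̂(x̄_st) = 1.23478

V̂(x̄_st) ≈ 1.23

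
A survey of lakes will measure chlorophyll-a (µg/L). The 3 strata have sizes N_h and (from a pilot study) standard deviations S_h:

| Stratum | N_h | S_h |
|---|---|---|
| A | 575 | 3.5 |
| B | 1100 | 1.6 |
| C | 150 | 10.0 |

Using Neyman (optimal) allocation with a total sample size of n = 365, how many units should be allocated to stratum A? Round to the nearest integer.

Neyman allocation: n_h = n · N_h S_h / Σ N_i S_i, with n = 365.
  stratum A: N_h·S_h = 575·3.5 = 2012.50
  stratum B: N_h·S_h = 1100·1.6 = 1760.00
  stratum C: N_h·S_h = 150·10.0 = 1500.00
Σ N_h S_h = 5272.50
n for stratum A = 365·2012.50/5272.50 = 139.320 → 139

139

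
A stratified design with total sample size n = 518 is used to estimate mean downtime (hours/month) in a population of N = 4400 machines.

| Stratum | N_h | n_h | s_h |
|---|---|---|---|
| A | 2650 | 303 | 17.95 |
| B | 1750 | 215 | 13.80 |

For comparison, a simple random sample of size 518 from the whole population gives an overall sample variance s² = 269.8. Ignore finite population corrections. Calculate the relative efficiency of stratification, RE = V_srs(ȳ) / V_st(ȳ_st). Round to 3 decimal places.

RE ≈ 0.991

V̂(ȳ_st) = Σ W_h² s_h²/n_h, with W_h = N_h/N and N = 4400:
  stratum A: (2650/4400)²·17.95²/303 = 0.38572
  stratum B: (1750/4400)²·13.80²/215 = 0.140117
V_st = 0.525837
V_srs = s²/n = 269.8/518 = 0.520849
Relative efficiency = V_srs / V_st = 0.520849/0.525837 = 0.9905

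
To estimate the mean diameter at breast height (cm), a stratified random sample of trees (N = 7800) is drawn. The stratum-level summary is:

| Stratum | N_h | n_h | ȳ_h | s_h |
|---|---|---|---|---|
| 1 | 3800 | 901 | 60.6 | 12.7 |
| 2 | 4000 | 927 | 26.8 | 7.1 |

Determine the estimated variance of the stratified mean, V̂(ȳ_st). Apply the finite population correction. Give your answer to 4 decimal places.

V̂(ȳ_st) ≈ 0.0434

V̂(ȳ_st) = Σ W_h² (1 − n_h/N_h) s_h²/n_h, with W_h = N_h/N and N = 7800:
  stratum 1: (3800/7800)²·(1 − 901/3800)·12.7²/901 = 0.0324134
  stratum 2: (4000/7800)²·(1 − 927/4000)·7.1²/927 = 0.0109868
V̂(ȳ_st) = 0.0434002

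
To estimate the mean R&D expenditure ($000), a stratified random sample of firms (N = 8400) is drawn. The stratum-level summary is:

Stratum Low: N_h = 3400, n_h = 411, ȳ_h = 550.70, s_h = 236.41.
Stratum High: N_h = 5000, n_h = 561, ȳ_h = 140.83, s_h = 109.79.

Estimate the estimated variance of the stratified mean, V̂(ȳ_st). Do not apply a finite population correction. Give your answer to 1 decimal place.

V̂(ȳ_st) = Σ W_h² s_h²/n_h, with W_h = N_h/N and N = 8400:
  stratum Low: (3400/8400)²·236.41²/411 = 22.2787
  stratum High: (5000/8400)²·109.79²/561 = 7.6128
V̂(ȳ_st) = 29.8915

V̂(ȳ_st) ≈ 29.9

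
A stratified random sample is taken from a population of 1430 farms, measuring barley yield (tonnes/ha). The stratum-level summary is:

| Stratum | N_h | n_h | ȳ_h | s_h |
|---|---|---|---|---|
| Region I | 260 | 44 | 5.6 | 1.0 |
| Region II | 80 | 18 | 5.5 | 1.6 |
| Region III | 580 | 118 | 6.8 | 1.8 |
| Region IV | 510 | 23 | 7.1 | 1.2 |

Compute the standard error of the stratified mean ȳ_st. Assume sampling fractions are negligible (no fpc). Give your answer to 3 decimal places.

V̂(ȳ_st) = Σ W_h² s_h²/n_h, with W_h = N_h/N and N = 1430:
  stratum Region I: (260/1430)²·1.0²/44 = 0.000751315
  stratum Region II: (80/1430)²·1.6²/18 = 0.000445118
  stratum Region III: (580/1430)²·1.8²/118 = 0.00451697
  stratum Region IV: (510/1430)²·1.2²/23 = 0.00796348
V̂(ȳ_st) = 0.0136769
SE(ȳ_st) = √0.0136769 = 0.116948

SE(ȳ_st) ≈ 0.117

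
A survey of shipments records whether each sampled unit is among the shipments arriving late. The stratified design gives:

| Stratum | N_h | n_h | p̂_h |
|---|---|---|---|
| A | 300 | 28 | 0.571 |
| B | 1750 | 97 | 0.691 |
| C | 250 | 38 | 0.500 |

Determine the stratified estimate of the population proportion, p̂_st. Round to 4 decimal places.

N = 2300; stratum weights W_h = N_h/N.
p̂_st = Σ W_h p̂_h = (300·0.571 + 1750·0.691 + 250·0.500)/2300 = 0.65459

p̂_st ≈ 0.6546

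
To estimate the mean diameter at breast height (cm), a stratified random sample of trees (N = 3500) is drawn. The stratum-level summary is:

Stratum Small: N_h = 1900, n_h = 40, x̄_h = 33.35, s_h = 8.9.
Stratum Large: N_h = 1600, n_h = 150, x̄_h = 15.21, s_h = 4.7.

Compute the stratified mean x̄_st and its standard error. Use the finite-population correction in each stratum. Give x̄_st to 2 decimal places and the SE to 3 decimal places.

x̄_st ≈ 25.06, SE ≈ 0.774

x̄_st = Σ W_h x̄_h = (1900·33.35 + 1600·15.21)/3500 = 25.05743
V̂(x̄_st) = Σ W_h² (1 − n_h/N_h) s_h²/n_h, with W_h = N_h/N and N = 3500:
  stratum Small: (1900/3500)²·(1 − 40/1900)·8.9²/40 = 0.571282
  stratum Large: (1600/3500)²·(1 − 150/1600)·4.7²/150 = 0.0278905
V̂(x̄_st) = 0.599172
SE(x̄_st) = √0.599172 = 0.774062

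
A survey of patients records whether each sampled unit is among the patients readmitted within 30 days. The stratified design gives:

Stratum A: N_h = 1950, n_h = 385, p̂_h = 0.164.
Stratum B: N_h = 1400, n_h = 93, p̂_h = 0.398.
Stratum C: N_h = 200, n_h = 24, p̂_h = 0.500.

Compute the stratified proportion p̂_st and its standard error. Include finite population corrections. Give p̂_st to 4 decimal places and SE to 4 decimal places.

p̂_st ≈ 0.2752, SE ≈ 0.0222

N = 3550; stratum weights W_h = N_h/N.
p̂_st = Σ W_h p̂_h = (1950·0.164 + 1400·0.398 + 200·0.500)/3550 = 0.27521
V̂(p̂_st) = Σ W_h² (1 − n_h/N_h) p̂_h(1−p̂_h)/(n_h−1):
  stratum A: (1950/3550)²·(1 − 385/1950)·0.164·0.836/384 = 8.64592e-05
  stratum B: (1400/3550)²·(1 − 93/1400)·0.398·0.602/92 = 0.000378128
  stratum C: (200/3550)²·(1 − 24/200)·0.500·0.500/23 = 3.03597e-05
V̂(p̂_st) = 0.000494947; SE = √V̂ = 0.0222474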